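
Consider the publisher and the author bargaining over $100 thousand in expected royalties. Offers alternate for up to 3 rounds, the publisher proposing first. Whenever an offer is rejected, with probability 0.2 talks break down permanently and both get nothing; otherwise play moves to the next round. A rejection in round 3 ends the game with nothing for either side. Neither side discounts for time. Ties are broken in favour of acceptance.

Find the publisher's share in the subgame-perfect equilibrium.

By backward induction:
Round 3 (the publisher proposes): rejection yields 0 for the author; the publisher offers 0 and keeps 100.
Round 2 (the author proposes): rejecting gives the publisher an expected 0.8 × 100 = 80; the author offers that and keeps 20.
Round 1 (the publisher proposes): rejecting gives the author an expected 0.8 × 20 = 16. The publisher offers 16 and keeps 100 − 16 = 84.

84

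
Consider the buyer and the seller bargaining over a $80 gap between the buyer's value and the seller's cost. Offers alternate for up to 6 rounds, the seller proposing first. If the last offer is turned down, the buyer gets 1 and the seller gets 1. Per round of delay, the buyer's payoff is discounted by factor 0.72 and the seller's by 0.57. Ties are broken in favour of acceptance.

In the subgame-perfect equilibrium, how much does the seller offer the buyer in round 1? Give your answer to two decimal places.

44.51

Work backward from the last round.
Round 6 (the buyer proposes): the seller gets 1 if talks fail, so the buyer offers 1 and keeps 79.
Round 5 (the seller proposes): the buyer can get 79 next round, worth 0.72 × 79 = 56.88 now. The seller offers 56.88 and keeps 80 − 56.88 = 23.12.
Round 4 (the buyer proposes): the seller can get 23.12 next round, worth 0.57 × 23.12 = 13.1784 now; the buyer offers that and keeps 66.8216.
Round 3 (the seller proposes): the buyer can get 66.8216 next round, worth 0.72 × 66.8216 = 48.111552 now. The seller offers 48.111552 and keeps 80 − 48.111552 = 31.888448.
Round 2 (the buyer proposes): the seller can get 31.888448 next round, worth 0.57 × 31.888448 = 18.17641536 now; the buyer offers that and keeps 61.82358464.
Round 1 (the seller proposes): the buyer can get 61.82358464 next round, worth 0.72 × 61.82358464 = 44.5129809408 now, so the seller offers 44.5129809408, keeping 35.4870190592.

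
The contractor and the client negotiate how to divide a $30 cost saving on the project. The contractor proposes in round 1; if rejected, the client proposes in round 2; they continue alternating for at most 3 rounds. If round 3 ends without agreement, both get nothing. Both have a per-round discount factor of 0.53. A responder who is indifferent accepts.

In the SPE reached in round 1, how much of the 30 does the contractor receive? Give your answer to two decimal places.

22.53

Round 3 (the contractor proposes): the client will accept anything ≥ 0, so the contractor offers 0 and keeps 30.
Round 2 (the client proposes): the contractor can get 30 next round, worth 0.53 × 30 = 15.9 now, so the client offers 15.9, keeping 14.1.
Round 1 (the contractor proposes): the client can get 14.1 next round, worth 0.53 × 14.1 = 7.473 now, so the contractor offers 7.473, keeping 22.527.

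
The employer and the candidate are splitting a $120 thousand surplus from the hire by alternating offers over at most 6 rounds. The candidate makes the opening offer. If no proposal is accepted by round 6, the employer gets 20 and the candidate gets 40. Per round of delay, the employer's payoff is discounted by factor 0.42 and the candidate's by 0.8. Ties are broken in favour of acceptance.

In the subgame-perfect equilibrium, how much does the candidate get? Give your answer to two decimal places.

102.74

Round 6 (the employer proposes): the candidate gets 40 if talks fail, so the employer offers 40 and keeps 80.
Round 5 (the candidate proposes): the employer can get 80 next round, worth 0.42 × 80 = 33.6 now; the candidate offers that and keeps 86.4.
Round 4 (the employer proposes): the candidate can get 86.4 next round, worth 0.8 × 86.4 = 69.12 now, so the employer offers 69.12, keeping 50.88.
Round 3 (the candidate proposes): the employer can get 50.88 next round, worth 0.42 × 50.88 = 21.3696 now; the candidate offers that and keeps 98.6304.
Round 2 (the employer proposes): the candidate can get 98.6304 next round, worth 0.8 × 98.6304 = 78.90432 now, so the employer offers 78.90432, keeping 41.09568.
Round 1 (the candidate proposes): the employer can get 41.09568 next round, worth 0.42 × 41.09568 = 17.2601856 now. The candidate offers 17.2601856 and keeps 120 − 17.2601856 = 102.7398144.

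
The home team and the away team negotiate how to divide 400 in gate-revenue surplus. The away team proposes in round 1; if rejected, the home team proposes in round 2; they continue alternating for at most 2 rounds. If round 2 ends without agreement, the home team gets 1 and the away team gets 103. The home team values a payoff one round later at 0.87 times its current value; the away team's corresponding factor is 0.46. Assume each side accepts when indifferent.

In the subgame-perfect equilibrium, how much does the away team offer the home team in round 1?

258.39

Round 2 (the home team proposes): the away team gets 103 if talks fail, so the home team offers 103 and keeps 297.
Round 1 (the away team proposes): the home team can get 297 next round, worth 0.87 × 297 = 258.39 now. The away team offers 258.39 and keeps 400 − 258.39 = 141.61.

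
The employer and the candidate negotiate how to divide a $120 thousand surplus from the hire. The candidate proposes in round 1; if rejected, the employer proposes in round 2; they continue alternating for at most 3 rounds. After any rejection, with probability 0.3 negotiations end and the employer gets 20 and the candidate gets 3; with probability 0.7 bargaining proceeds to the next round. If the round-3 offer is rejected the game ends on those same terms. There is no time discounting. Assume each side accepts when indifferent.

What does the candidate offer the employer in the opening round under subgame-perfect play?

40.37

By backward induction:
Round 3 (the candidate proposes): the employer gets 20 if talks fail, so the candidate offers 20 and keeps 100.
Round 2 (the employer proposes): rejecting gives the candidate an expected 0.7 × 100 + 0.3 × 3 = 70.9. The employer offers 70.9 and keeps 120 − 70.9 = 49.1.
Round 1 (the candidate proposes): rejecting gives the employer an expected 0.7 × 49.1 + 0.3 × 20 = 40.37; the candidate offers that and keeps 79.63.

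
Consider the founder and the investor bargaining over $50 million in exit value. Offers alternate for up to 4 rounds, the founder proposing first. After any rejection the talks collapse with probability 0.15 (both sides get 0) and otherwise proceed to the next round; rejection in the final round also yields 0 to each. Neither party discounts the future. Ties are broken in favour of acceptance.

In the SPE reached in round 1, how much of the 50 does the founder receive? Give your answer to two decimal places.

12.92

Round 4 (the investor proposes): rejection yields 0 for the founder; the investor offers 0 and keeps 50.
Round 3 (the founder proposes): rejecting gives the investor an expected 0.85 × 50 = 42.5, so the founder offers 42.5, keeping 7.5.
Round 2 (the investor proposes): rejecting gives the founder an expected 0.85 × 7.5 = 6.375. The investor offers 6.375 and keeps 50 − 6.375 = 43.625.
Round 1 (the founder proposes): rejecting gives the investor an expected 0.85 × 43.625 = 37.08125, so the founder offers 37.08125, keeping 12.91875.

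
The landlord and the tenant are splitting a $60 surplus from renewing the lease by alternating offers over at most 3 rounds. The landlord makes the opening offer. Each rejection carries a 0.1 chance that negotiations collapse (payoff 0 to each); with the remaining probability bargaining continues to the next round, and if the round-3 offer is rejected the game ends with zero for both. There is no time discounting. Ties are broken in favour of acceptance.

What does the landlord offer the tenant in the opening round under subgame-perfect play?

5.4

Round 3 (the landlord proposes): rejection yields 0 for the tenant; the landlord offers 0 and keeps 60.
Round 2 (the tenant proposes): rejecting gives the landlord an expected 0.9 × 60 = 54, so the tenant offers 54, keeping 6.
Round 1 (the landlord proposes): rejecting gives the tenant an expected 0.9 × 6 = 5.4, so the landlord offers 5.4, keeping 54.6.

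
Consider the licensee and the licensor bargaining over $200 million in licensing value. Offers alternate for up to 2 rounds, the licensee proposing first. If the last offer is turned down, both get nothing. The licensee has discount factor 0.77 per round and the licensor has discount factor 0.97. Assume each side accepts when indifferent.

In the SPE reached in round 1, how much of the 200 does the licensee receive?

Round 2 (the licensor proposes): rejection yields 0 for the licensee; the licensor offers 0 and keeps 200.
Round 1 (the licensee proposes): the licensor can get 200 next round, worth 0.97 × 200 = 194 now, so the licensee offers 194, keeping 6.

6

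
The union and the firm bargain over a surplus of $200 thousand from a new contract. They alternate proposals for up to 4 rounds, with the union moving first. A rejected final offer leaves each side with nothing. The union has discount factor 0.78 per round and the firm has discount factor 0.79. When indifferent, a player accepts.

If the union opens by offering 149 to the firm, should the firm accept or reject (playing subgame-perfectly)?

Round 4 (the firm proposes): rejection yields 0 for the union; the firm offers 0 and keeps 200.
Round 3 (the union proposes): the firm can get 200 next round, worth 0.79 × 200 = 158 now; the union offers that and keeps 42.
Round 2 (the firm proposes): the union can get 42 next round, worth 0.78 × 42 = 32.76 now. The firm offers 32.76 and keeps 200 − 32.76 = 167.24.
So by rejecting in round 1, the firm gets 167.24 next round, worth 0.79 × 167.24 = 132.1196 now.
Offer 149 ≥ 132.1196, so the firm accepts.

Accept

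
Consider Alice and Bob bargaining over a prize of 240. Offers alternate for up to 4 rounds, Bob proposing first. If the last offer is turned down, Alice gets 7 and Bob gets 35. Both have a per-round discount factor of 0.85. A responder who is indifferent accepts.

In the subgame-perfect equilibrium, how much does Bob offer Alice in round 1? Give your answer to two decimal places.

Round 4 (Alice proposes): Bob gets 35 if talks fail, so Alice offers 35 and keeps 205.
Round 3 (Bob proposes): Alice can get 205 next round, worth 0.85 × 205 = 174.25 now. Bob offers 174.25 and keeps 240 − 174.25 = 65.75.
Round 2 (Alice proposes): Bob can get 65.75 next round, worth 0.85 × 65.75 = 55.8875 now; Alice offers that and keeps 184.1125.
Round 1 (Bob proposes): Alice can get 184.1125 next round, worth 0.85 × 184.1125 = 156.495625 now, so Bob offers 156.495625, keeping 83.504375.

156.50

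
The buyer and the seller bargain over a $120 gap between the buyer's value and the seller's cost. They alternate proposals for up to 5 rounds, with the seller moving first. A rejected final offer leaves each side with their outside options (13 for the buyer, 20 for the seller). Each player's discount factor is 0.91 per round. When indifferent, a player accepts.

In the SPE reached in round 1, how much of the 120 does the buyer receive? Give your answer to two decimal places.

Round 5 (the seller proposes): the buyer gets 13 if talks fail, so the seller offers 13 and keeps 107.
Round 4 (the buyer proposes): the seller can get 107 next round, worth 0.91 × 107 = 97.37 now; the buyer offers that and keeps 22.63.
Round 3 (the seller proposes): the buyer can get 22.63 next round, worth 0.91 × 22.63 = 20.5933 now; the seller offers that and keeps 99.4067.
Round 2 (the buyer proposes): the seller can get 99.4067 next round, worth 0.91 × 99.4067 = 90.460097 now; the buyer offers that and keeps 29.539903.
Round 1 (the seller proposes): the buyer can get 29.539903 next round, worth 0.91 × 29.539903 = 26.88131173 now. The seller offers 26.88131173 and keeps 120 − 26.88131173 = 93.11868827.

26.88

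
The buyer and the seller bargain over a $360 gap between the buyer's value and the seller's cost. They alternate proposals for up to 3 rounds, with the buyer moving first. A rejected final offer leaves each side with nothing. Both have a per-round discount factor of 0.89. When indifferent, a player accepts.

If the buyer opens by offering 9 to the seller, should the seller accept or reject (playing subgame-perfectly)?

Work out the seller's continuation value if the offer is rejected.
Round 3 (the buyer proposes): rejection yields 0 for the seller; the buyer offers 0 and keeps 360.
Round 2 (the seller proposes): the buyer can get 360 next round, worth 0.89 × 360 = 320.4 now; the seller offers that and keeps 39.6.
So by rejecting in round 1, the seller gets 39.6 next round, worth 0.89 × 39.6 = 35.244 now.
Offer 9 < 35.244, so the seller rejects.

Reject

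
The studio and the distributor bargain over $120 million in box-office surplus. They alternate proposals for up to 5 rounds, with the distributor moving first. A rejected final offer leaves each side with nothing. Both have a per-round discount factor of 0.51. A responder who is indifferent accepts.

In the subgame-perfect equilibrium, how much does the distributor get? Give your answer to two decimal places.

Round 5 (the distributor proposes): the studio will accept anything ≥ 0, so the distributor offers 0 and keeps 120.
Round 4 (the studio proposes): the distributor can get 120 next round, worth 0.51 × 120 = 61.2 now; the studio offers that and keeps 58.8.
Round 3 (the distributor proposes): the studio can get 58.8 next round, worth 0.51 × 58.8 = 29.988 now. The distributor offers 29.988 and keeps 120 − 29.988 = 90.012.
Round 2 (the studio proposes): the distributor can get 90.012 next round, worth 0.51 × 90.012 = 45.90612 now, so the studio offers 45.90612, keeping 74.09388.
Round 1 (the distributor proposes): the studio can get 74.09388 next round, worth 0.51 × 74.09388 = 37.7878788 now; the distributor offers that and keeps 82.2121212.

82.21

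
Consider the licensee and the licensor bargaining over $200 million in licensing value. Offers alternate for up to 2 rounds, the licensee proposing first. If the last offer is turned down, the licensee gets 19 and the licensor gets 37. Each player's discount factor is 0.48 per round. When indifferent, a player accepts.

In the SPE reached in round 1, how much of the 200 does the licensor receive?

86.88

Round 2 (the licensor proposes): the licensee gets 19 if talks fail, so the licensor offers 19 and keeps 181.
Round 1 (the licensee proposes): the licensor can get 181 next round, worth 0.48 × 181 = 86.88 now; the licensee offers that and keeps 113.12.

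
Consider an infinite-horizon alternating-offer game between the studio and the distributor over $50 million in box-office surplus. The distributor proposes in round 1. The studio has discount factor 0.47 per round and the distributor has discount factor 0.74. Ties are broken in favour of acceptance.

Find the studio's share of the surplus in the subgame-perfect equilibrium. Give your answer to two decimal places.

9.37

Let x be the distributor's share when the distributor proposes and y be the studio's share when the studio proposes.
The studio accepts iff offered ≥ 0.47·y, so x = 50 − 0.47y. Symmetrically y = 50 − 0.74x.
Substituting: x = 50 − 0.47(50 − 0.74x), giving x(1 − 0.74·0.47) = 50(1 − 0.47).
So x = 50 × 0.53 / 0.6522 ≈ 40.6317, and the studio receives 50 − x ≈ 9.3683.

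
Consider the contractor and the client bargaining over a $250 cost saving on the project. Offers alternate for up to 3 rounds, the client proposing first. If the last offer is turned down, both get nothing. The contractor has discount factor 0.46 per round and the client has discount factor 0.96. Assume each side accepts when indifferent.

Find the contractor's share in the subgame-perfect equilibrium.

4.6

Round 3 (the client proposes): rejection yields 0 for the contractor; the client offers 0 and keeps 250.
Round 2 (the contractor proposes): the client can get 250 next round, worth 0.96 × 250 = 240 now; the contractor offers that and keeps 10.
Round 1 (the client proposes): the contractor can get 10 next round, worth 0.46 × 10 = 4.6 now. The client offers 4.6 and keeps 250 − 4.6 = 245.4.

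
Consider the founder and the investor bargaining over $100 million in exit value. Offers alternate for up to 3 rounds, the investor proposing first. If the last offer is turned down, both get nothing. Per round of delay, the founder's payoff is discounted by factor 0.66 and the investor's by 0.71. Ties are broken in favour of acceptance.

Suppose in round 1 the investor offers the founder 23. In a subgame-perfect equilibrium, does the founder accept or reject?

Accept

Round 3 (the investor proposes): the founder will accept anything ≥ 0, so the investor offers 0 and keeps 100.
Round 2 (the founder proposes): the investor can get 100 next round, worth 0.71 × 100 = 71 now; the founder offers that and keeps 29.
So by rejecting in round 1, the founder gets 29 next round, worth 0.66 × 29 = 19.14 now.
Offer 23 ≥ 19.14, so the founder accepts.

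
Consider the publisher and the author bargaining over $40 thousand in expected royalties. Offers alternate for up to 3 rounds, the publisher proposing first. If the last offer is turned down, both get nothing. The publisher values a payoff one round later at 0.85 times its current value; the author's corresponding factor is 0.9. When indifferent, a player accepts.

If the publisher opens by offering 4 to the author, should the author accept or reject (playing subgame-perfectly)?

Reject

Round 3 (the publisher proposes): the author will accept anything ≥ 0, so the publisher offers 0 and keeps 40.
Round 2 (the author proposes): the publisher can get 40 next round, worth 0.85 × 40 = 34 now; the author offers that and keeps 6.
So by rejecting in round 1, the author gets 6 next round, worth 0.9 × 6 = 5.4 now.
Offer 4 < 5.4, so the author rejects.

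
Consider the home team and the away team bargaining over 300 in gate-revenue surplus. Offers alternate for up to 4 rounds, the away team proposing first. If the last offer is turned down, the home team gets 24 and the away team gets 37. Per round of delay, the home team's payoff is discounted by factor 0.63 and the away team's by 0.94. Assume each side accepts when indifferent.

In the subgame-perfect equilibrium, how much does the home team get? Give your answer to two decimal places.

Round 4 (the home team proposes): the away team gets 37 if talks fail, so the home team offers 37 and keeps 263.
Round 3 (the away team proposes): the home team can get 263 next round, worth 0.63 × 263 = 165.69 now; the away team offers that and keeps 134.31.
Round 2 (the home team proposes): the away team can get 134.31 next round, worth 0.94 × 134.31 = 126.2514 now; the home team offers that and keeps 173.7486.
Round 1 (the away team proposes): the home team can get 173.7486 next round, worth 0.63 × 173.7486 = 109.461618 now; the away team offers that and keeps 190.538382.

109.46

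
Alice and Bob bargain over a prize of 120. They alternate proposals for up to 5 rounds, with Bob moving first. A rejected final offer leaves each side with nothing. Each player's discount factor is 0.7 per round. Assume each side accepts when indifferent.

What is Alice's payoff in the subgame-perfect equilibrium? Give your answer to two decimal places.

Solve by backward induction from round 5.
Round 5 (Bob proposes): rejection yields 0 for Alice; Bob offers 0 and keeps 120.
Round 4 (Alice proposes): Bob can get 120 next round, worth 0.7 × 120 = 84 now. Alice offers 84 and keeps 120 − 84 = 36.
Round 3 (Bob proposes): Alice can get 36 next round, worth 0.7 × 36 = 25.2 now, so Bob offers 25.2, keeping 94.8.
Round 2 (Alice proposes): Bob can get 94.8 next round, worth 0.7 × 94.8 = 66.36 now, so Alice offers 66.36, keeping 53.64.
Round 1 (Bob proposes): Alice can get 53.64 next round, worth 0.7 × 53.64 = 37.548 now, so Bob offers 37.548, keeping 82.452.

37.55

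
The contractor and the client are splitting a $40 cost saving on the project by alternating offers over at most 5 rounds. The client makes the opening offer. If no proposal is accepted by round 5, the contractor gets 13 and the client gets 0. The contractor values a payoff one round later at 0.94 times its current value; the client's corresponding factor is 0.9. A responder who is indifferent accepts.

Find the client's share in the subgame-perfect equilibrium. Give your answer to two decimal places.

23.75

Round 5 (the client proposes): the contractor gets 13 if talks fail, so the client offers 13 and keeps 27.
Round 4 (the contractor proposes): the client can get 27 next round, worth 0.9 × 27 = 24.3 now. The contractor offers 24.3 and keeps 40 − 24.3 = 15.7.
Round 3 (the client proposes): the contractor can get 15.7 next round, worth 0.94 × 15.7 = 14.758 now, so the client offers 14.758, keeping 25.242.
Round 2 (the contractor proposes): the client can get 25.242 next round, worth 0.9 × 25.242 = 22.7178 now; the contractor offers that and keeps 17.2822.
Round 1 (the client proposes): the contractor can get 17.2822 next round, worth 0.94 × 17.2822 = 16.245268 now. The client offers 16.245268 and keeps 40 − 16.245268 = 23.754732.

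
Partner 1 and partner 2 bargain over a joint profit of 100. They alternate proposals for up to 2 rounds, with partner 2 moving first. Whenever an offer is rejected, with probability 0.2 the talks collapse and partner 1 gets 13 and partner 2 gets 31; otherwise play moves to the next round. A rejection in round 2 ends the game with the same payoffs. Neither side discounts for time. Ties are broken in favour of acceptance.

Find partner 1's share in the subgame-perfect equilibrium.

Round 2 (partner 1 proposes): partner 2 gets 31 if talks fail, so partner 1 offers 31 and keeps 69.
Round 1 (partner 2 proposes): rejecting gives partner 1 an expected 0.8 × 69 + 0.2 × 13 = 57.8; partner 2 offers that and keeps 42.2.

57.8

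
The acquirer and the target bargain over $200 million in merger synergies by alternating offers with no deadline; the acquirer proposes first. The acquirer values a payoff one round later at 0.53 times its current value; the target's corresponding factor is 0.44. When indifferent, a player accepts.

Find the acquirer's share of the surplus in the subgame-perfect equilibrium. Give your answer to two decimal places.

146.06

In a stationary SPE each proposer offers the other exactly their discounted continuation value.
If the acquirer keeps x when proposing and the target keeps y when proposing, then x = 200 − 0.44y and y = 200 − 0.53x.
Solving: x = 200(1 − 0.44) / (1 − 0.53·0.44) = 112 / 0.7668 ≈ 146.0616.
The target gets 200 − 146.0616 ≈ 53.9384.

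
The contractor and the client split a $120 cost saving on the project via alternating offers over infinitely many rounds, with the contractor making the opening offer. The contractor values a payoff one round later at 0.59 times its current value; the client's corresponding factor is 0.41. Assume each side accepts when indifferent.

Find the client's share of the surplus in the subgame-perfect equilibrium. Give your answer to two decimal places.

When the contractor proposes, the client accepts any offer worth at least 0.41 times what the client would get by proposing next round; and vice versa.
This gives x = 120 − 0.41y and y = 120 − 0.59x, where x and y are each side's share when it proposes.
Hence (1 − 0.41·0.59)x = 120(1 − 0.41), i.e. 0.7581·x = 70.8.
x ≈ 93.3914; the client's share is 120 − x ≈ 26.6086.

26.61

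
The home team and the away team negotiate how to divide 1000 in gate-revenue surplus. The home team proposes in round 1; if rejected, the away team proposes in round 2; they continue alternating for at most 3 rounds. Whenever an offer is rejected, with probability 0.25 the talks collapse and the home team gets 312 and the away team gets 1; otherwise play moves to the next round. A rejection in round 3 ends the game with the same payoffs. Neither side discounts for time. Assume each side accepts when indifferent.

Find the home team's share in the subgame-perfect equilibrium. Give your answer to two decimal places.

870.19

By backward induction:
Round 3 (the home team proposes): the away team gets 1 if talks fail, so the home team offers 1 and keeps 999.
Round 2 (the away team proposes): rejecting gives the home team an expected 0.75 × 999 + 0.25 × 312 = 827.25, so the away team offers 827.25, keeping 172.75.
Round 1 (the home team proposes): rejecting gives the away team an expected 0.75 × 172.75 + 0.25 × 1 = 129.8125; the home team offers that and keeps 870.1875.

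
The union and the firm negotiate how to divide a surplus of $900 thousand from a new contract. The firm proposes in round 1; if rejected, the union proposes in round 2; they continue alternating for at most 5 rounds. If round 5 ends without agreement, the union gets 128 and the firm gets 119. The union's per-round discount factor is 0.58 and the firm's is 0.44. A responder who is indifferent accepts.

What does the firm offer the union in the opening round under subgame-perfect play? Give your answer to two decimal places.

375.26

Round 5 (the firm proposes): the union gets 128 if talks fail, so the firm offers 128 and keeps 772.
Round 4 (the union proposes): the firm can get 772 next round, worth 0.44 × 772 = 339.68 now, so the union offers 339.68, keeping 560.32.
Round 3 (the firm proposes): the union can get 560.32 next round, worth 0.58 × 560.32 = 324.9856 now. The firm offers 324.9856 and keeps 900 − 324.9856 = 575.0144.
Round 2 (the union proposes): the firm can get 575.0144 next round, worth 0.44 × 575.0144 = 253.006336 now; the union offers that and keeps 646.993664.
Round 1 (the firm proposes): the union can get 646.993664 next round, worth 0.58 × 646.993664 = 375.25632512 now. The firm offers 375.25632512 and keeps 900 − 375.25632512 = 524.74367488.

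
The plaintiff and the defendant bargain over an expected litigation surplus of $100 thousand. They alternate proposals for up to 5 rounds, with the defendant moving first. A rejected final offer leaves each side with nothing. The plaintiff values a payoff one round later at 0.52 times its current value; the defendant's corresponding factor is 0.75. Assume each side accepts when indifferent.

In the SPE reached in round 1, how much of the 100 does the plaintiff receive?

Round 5 (the defendant proposes): the plaintiff will accept anything ≥ 0, so the defendant offers 0 and keeps 100.
Round 4 (the plaintiff proposes): the defendant can get 100 next round, worth 0.75 × 100 = 75 now; the plaintiff offers that and keeps 25.
Round 3 (the defendant proposes): the plaintiff can get 25 next round, worth 0.52 × 25 = 13 now; the defendant offers that and keeps 87.
Round 2 (the plaintiff proposes): the defendant can get 87 next round, worth 0.75 × 87 = 65.25 now; the plaintiff offers that and keeps 34.75.
Round 1 (the defendant proposes): the plaintiff can get 34.75 next round, worth 0.52 × 34.75 = 18.07 now, so the defendant offers 18.07, keeping 81.93.

18.07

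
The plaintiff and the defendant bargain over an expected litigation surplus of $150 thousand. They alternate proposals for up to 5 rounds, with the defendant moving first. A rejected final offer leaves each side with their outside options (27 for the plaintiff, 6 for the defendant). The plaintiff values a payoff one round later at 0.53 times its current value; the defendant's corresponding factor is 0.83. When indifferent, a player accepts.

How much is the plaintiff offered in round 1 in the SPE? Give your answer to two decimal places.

Round 5 (the defendant proposes): the plaintiff gets 27 if talks fail, so the defendant offers 27 and keeps 123.
Round 4 (the plaintiff proposes): the defendant can get 123 next round, worth 0.83 × 123 = 102.09 now. The plaintiff offers 102.09 and keeps 150 − 102.09 = 47.91.
Round 3 (the defendant proposes): the plaintiff can get 47.91 next round, worth 0.53 × 47.91 = 25.3923 now; the defendant offers that and keeps 124.6077.
Round 2 (the plaintiff proposes): the defendant can get 124.6077 next round, worth 0.83 × 124.6077 = 103.424391 now. The plaintiff offers 103.424391 and keeps 150 − 103.424391 = 46.575609.
Round 1 (the defendant proposes): the plaintiff can get 46.575609 next round, worth 0.53 × 46.575609 = 24.68507277 now. The defendant offers 24.68507277 and keeps 150 − 24.68507277 = 125.31492723.

24.69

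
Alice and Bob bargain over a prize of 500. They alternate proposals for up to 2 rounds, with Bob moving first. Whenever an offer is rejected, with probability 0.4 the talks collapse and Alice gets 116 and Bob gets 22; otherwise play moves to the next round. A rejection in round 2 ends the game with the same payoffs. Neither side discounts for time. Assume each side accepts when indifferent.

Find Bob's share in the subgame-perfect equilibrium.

166.8

By backward induction:
Round 2 (Alice proposes): Bob gets 22 if talks fail, so Alice offers 22 and keeps 478.
Round 1 (Bob proposes): rejecting gives Alice an expected 0.6 × 478 + 0.4 × 116 = 333.2. Bob offers 333.2 and keeps 500 − 333.2 = 166.8.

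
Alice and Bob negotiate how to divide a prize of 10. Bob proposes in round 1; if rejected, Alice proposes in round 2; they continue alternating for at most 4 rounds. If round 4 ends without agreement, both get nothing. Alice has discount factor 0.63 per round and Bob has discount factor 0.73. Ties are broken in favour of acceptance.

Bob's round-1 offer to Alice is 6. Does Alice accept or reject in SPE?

Round 4 (Alice proposes): rejection yields 0 for Bob; Alice offers 0 and keeps 10.
Round 3 (Bob proposes): Alice can get 10 next round, worth 0.63 × 10 = 6.3 now; Bob offers that and keeps 3.7.
Round 2 (Alice proposes): Bob can get 3.7 next round, worth 0.73 × 3.7 = 2.701 now; Alice offers that and keeps 7.299.
So by rejecting in round 1, Alice gets 7.299 next round, worth 0.63 × 7.299 = 4.59837 now.
Offer 6 ≥ 4.59837, so Alice accepts.

Accept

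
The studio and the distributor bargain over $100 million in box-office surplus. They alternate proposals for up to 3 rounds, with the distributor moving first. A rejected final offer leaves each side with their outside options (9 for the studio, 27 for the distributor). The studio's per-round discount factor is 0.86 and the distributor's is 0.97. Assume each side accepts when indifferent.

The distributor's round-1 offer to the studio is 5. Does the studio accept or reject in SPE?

Round 3 (the distributor proposes): the studio gets 9 if talks fail, so the distributor offers 9 and keeps 91.
Round 2 (the studio proposes): the distributor can get 91 next round, worth 0.97 × 91 = 88.27 now; the studio offers that and keeps 11.73.
So by rejecting in round 1, the studio gets 11.73 next round, worth 0.86 × 11.73 = 10.0878 now.
Offer 5 < 10.0878, so the studio rejects.

Reject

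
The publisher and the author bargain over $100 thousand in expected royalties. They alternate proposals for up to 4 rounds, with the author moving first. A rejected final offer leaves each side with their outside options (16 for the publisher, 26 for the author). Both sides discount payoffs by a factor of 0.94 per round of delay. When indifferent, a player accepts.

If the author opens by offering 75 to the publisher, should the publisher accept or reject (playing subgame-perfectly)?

Work out the publisher's continuation value if the offer is rejected.
Round 4 (the publisher proposes): the author gets 26 if talks fail, so the publisher offers 26 and keeps 74.
Round 3 (the author proposes): the publisher can get 74 next round, worth 0.94 × 74 = 69.56 now; the author offers that and keeps 30.44.
Round 2 (the publisher proposes): the author can get 30.44 next round, worth 0.94 × 30.44 = 28.6136 now; the publisher offers that and keeps 71.3864.
So by rejecting in round 1, the publisher gets 71.3864 next round, worth 0.94 × 71.3864 = 67.103216 now.
Offer 75 ≥ 67.103216, so the publisher accepts.

Accept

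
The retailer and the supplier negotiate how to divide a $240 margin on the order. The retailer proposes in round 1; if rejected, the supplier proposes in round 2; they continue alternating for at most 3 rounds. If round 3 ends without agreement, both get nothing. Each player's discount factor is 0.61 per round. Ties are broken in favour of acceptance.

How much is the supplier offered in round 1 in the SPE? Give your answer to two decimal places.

57.10

Round 3 (the retailer proposes): rejection yields 0 for the supplier; the retailer offers 0 and keeps 240.
Round 2 (the supplier proposes): the retailer can get 240 next round, worth 0.61 × 240 = 146.4 now. The supplier offers 146.4 and keeps 240 − 146.4 = 93.6.
Round 1 (the retailer proposes): the supplier can get 93.6 next round, worth 0.61 × 93.6 = 57.096 now, so the retailer offers 57.096, keeping 182.904.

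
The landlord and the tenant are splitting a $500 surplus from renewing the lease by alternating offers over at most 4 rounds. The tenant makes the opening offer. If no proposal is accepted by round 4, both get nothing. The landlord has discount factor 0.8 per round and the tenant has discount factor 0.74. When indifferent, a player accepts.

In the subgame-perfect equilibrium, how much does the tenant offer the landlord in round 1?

340.8

Round 4 (the landlord proposes): rejection yields 0 for the tenant; the landlord offers 0 and keeps 500.
Round 3 (the tenant proposes): the landlord can get 500 next round, worth 0.8 × 500 = 400 now; the tenant offers that and keeps 100.
Round 2 (the landlord proposes): the tenant can get 100 next round, worth 0.74 × 100 = 74 now. The landlord offers 74 and keeps 500 − 74 = 426.
Round 1 (the tenant proposes): the landlord can get 426 next round, worth 0.8 × 426 = 340.8 now, so the tenant offers 340.8, keeping 159.2.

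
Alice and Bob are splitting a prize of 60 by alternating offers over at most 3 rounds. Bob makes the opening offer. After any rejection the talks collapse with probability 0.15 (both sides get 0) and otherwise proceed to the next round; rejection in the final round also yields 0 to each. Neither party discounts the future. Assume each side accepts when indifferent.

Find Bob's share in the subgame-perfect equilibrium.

Round 3 (Bob proposes): Alice will accept anything ≥ 0, so Bob offers 0 and keeps 60.
Round 2 (Alice proposes): rejecting gives Bob an expected 0.85 × 60 = 51, so Alice offers 51, keeping 9.
Round 1 (Bob proposes): rejecting gives Alice an expected 0.85 × 9 = 7.65. Bob offers 7.65 and keeps 60 − 7.65 = 52.35.

52.35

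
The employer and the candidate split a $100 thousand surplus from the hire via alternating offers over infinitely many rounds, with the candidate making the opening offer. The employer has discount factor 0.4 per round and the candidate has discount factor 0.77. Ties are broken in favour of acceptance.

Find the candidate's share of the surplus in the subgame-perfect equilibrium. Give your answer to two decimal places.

86.71

When the candidate proposes, the employer accepts any offer worth at least 0.4 times what the employer would get by proposing next round; and vice versa.
This gives x = 100 − 0.4y and y = 100 − 0.77x, where x and y are each side's share when it proposes.
Hence (1 − 0.4·0.77)x = 100(1 − 0.4), i.e. 0.692·x = 60.
x ≈ 86.7052; the employer's share is 100 − x ≈ 13.2948.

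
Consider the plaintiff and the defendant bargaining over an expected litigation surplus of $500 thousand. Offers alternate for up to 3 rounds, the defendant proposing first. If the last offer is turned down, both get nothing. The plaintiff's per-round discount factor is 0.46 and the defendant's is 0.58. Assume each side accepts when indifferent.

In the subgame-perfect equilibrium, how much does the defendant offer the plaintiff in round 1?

Round 3 (the defendant proposes): the plaintiff will accept anything ≥ 0, so the defendant offers 0 and keeps 500.
Round 2 (the plaintiff proposes): the defendant can get 500 next round, worth 0.58 × 500 = 290 now, so the plaintiff offers 290, keeping 210.
Round 1 (the defendant proposes): the plaintiff can get 210 next round, worth 0.46 × 210 = 96.6 now. The defendant offers 96.6 and keeps 500 − 96.6 = 403.4.

96.6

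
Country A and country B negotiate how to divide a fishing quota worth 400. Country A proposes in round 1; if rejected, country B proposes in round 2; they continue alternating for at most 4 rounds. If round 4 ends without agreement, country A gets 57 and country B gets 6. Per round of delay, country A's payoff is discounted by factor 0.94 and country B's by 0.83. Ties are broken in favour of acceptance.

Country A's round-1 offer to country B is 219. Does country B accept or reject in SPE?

Work out country B's continuation value if the offer is rejected.
Round 4 (country B proposes): country A gets 57 if talks fail, so country B offers 57 and keeps 343.
Round 3 (country A proposes): country B can get 343 next round, worth 0.83 × 343 = 284.69 now; country A offers that and keeps 115.31.
Round 2 (country B proposes): country A can get 115.31 next round, worth 0.94 × 115.31 = 108.3914 now; country B offers that and keeps 291.6086.
So by rejecting in round 1, country B gets 291.6086 next round, worth 0.83 × 291.6086 = 242.035138 now.
Offer 219 < 242.035138, so country B rejects.

Reject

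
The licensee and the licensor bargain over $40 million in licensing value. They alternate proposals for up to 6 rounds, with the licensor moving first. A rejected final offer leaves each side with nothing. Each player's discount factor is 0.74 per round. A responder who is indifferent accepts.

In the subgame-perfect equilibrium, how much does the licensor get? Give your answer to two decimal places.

19.21

Round 6 (the licensee proposes): the licensor will accept anything ≥ 0, so the licensee offers 0 and keeps 40.
Round 5 (the licensor proposes): the licensee can get 40 next round, worth 0.74 × 40 = 29.6 now, so the licensor offers 29.6, keeping 10.4.
Round 4 (the licensee proposes): the licensor can get 10.4 next round, worth 0.74 × 10.4 = 7.696 now. The licensee offers 7.696 and keeps 40 − 7.696 = 32.304.
Round 3 (the licensor proposes): the licensee can get 32.304 next round, worth 0.74 × 32.304 = 23.90496 now; the licensor offers that and keeps 16.09504.
Round 2 (the licensee proposes): the licensor can get 16.09504 next round, worth 0.74 × 16.09504 = 11.9103296 now. The licensee offers 11.9103296 and keeps 40 − 11.9103296 = 28.0896704.
Round 1 (the licensor proposes): the licensee can get 28.0896704 next round, worth 0.74 × 28.0896704 = 20.786356096 now, so the licensor offers 20.786356096, keeping 19.213643904.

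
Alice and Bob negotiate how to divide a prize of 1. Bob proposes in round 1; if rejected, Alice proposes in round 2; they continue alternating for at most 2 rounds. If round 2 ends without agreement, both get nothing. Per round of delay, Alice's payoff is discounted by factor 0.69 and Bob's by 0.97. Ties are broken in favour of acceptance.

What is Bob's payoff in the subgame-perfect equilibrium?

Round 2 (Alice proposes): rejection yields 0 for Bob; Alice offers 0 and keeps 1.
Round 1 (Bob proposes): Alice can get 1 next round, worth 0.69 × 1 = 0.69 now. Bob offers 0.69 and keeps 1 − 0.69 = 0.31.

0.31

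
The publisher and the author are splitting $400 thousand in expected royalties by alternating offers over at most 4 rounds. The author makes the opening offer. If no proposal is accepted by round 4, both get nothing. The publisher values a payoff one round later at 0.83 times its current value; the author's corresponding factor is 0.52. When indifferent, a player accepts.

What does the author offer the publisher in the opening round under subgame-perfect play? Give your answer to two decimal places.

Round 4 (the publisher proposes): the author will accept anything ≥ 0, so the publisher offers 0 and keeps 400.
Round 3 (the author proposes): the publisher can get 400 next round, worth 0.83 × 400 = 332 now; the author offers that and keeps 68.
Round 2 (the publisher proposes): the author can get 68 next round, worth 0.52 × 68 = 35.36 now; the publisher offers that and keeps 364.64.
Round 1 (the author proposes): the publisher can get 364.64 next round, worth 0.83 × 364.64 = 302.6512 now. The author offers 302.6512 and keeps 400 − 302.6512 = 97.3488.

302.65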